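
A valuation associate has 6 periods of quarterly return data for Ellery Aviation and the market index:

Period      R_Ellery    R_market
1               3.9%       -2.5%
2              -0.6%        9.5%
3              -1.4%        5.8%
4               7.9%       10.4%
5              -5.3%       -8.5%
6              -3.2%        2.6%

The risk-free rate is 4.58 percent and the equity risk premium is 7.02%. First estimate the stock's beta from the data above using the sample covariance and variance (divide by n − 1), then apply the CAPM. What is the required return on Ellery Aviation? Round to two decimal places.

Mean R_i = (3.9 − 0.6 − 1.4 + 7.9 − 5.3 − 3.2) / 6 = 0.2167%
Mean R_m = (-2.5 + 9.5 + 5.8 + 10.4 − 8.5 + 2.6) / 6 = 2.8833%
Σ(R_i − R̄_i)(R_m − R̄_m) = 91.5717  ⇒  Cov = 91.5717 / 5 = 18.3143
Σ(R_m − R̄_m)² = 267.4283  ⇒  Var(R_m) = 267.4283 / 5 = 53.4857
β = Cov / Var(R_m) = 18.3143 / 53.4857 = 0.3424
E(R) = R_f + β × MRP = 4.58% + 0.3424 × 7.02% = 6.98%

6.98%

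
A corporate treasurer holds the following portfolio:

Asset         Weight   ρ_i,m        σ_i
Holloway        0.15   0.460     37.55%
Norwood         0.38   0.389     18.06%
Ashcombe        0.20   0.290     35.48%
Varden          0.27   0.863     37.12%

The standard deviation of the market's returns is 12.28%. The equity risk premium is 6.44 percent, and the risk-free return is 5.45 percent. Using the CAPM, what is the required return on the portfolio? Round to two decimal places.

13.82%

β_Holloway = 0.460 × 37.55% / 12.28% = 1.4066
β_Norwood = 0.389 × 18.06% / 12.28% = 0.5721
β_Ashcombe = 0.290 × 35.48% / 12.28% = 0.8379
β_Varden = 0.863 × 37.12% / 12.28% = 2.6087
β_P = Σ w_i β_i = 0.15×1.4066 + 0.38×0.5721 + 0.20×0.8379 + 0.27×2.6087 = 1.3003
E(R_P) = R_f + β_P × MRP = 5.45% + 1.3003 × 6.44% = 13.82%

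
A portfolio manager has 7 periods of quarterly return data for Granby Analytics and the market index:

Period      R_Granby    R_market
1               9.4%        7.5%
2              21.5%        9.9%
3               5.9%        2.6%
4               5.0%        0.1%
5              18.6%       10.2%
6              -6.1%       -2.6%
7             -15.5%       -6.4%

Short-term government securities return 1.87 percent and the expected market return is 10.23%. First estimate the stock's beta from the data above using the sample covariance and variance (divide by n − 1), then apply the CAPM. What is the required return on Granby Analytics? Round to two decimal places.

Mean R_i = (9.4 + 21.5 + 5.9 + 5.0 + 18.6 − 6.1 − 15.5) / 7 = 5.5429%
Mean R_m = (7.5 + 9.9 + 2.6 + 0.1 + 10.2 − 2.6 − 6.4) / 7 = 3.0429%
Σ(R_i − R̄_i)(R_m − R̄_m) = 485.9071  ⇒  Cov = 485.9071 / 6 = 80.9845
Σ(R_m − R̄_m)² = 247.9771  ⇒  Var(R_m) = 247.9771 / 6 = 41.3295
β = Cov / Var(R_m) = 80.9845 / 41.3295 = 1.9595
MRP = 10.23% − 1.87% = 8.36%
E(R) = R_f + β × MRP = 1.87% + 1.9595 × 8.36% = 18.25%

18.25%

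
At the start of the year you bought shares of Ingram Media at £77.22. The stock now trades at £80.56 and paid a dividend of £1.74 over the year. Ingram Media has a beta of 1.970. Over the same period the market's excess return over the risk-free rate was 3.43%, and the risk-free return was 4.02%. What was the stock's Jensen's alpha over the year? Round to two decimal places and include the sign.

-4.20%

Realised HPR = (P1 + D1 − P0) / P0 = (80.56 + 1.74 − 77.22) / 77.22 = 5.08 / 77.22 = 6.5786%
CAPM required = R_f + β·MRP = 4.02% + 1.970 × 3.43% = 10.77710%
α = realised − required = 6.5786% − 10.77710% = -4.20%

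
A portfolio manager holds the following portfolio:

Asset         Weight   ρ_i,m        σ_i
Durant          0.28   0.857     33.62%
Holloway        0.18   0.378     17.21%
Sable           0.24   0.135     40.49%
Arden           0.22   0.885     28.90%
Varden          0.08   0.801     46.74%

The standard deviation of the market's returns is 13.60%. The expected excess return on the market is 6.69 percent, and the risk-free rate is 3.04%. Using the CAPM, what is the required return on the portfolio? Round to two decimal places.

12.47%

β_Durant = 0.857 × 33.62% / 13.60% = 2.1186
β_Holloway = 0.378 × 17.21% / 13.60% = 0.4783
β_Sable = 0.135 × 40.49% / 13.60% = 0.4019
β_Arden = 0.885 × 28.90% / 13.60% = 1.8806
β_Varden = 0.801 × 46.74% / 13.60% = 2.7528
β_P = Σ w_i β_i = 0.28×2.1186 + 0.18×0.4783 + 0.24×0.4019 + 0.22×1.8806 + 0.08×2.7528 = 1.4097
E(R_P) = R_f + β_P × MRP = 3.04% + 1.4097 × 6.69% = 12.47%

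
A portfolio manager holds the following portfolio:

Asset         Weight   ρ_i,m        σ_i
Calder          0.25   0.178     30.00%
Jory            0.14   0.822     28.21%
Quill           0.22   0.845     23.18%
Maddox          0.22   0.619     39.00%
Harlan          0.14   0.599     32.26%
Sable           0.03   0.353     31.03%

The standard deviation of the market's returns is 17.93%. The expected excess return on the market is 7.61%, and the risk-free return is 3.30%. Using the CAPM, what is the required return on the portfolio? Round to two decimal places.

β_Calder = 0.178 × 30.00% / 17.93% = 0.2978
β_Jory = 0.822 × 28.21% / 17.93% = 1.2933
β_Quill = 0.845 × 23.18% / 17.93% = 1.0924
β_Maddox = 0.619 × 39.00% / 17.93% = 1.3464
β_Harlan = 0.599 × 32.26% / 17.93% = 1.0777
β_Sable = 0.353 × 31.03% / 17.93% = 0.6109
β_P = Σ w_i β_i = 0.25×0.2978 + 0.14×1.2933 + 0.22×1.0924 + 0.22×1.3464 + 0.14×1.0777 + 0.03×0.6109 = 0.9613
E(R_P) = R_f + β_P × MRP = 3.30% + 0.9613 × 7.61% = 10.62%

10.62%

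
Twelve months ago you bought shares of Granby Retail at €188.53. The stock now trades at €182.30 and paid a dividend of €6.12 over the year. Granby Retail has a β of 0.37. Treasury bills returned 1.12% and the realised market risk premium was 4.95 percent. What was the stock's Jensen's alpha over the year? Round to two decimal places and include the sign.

-3.01%

Realised HPR = (P1 + D1 − P0) / P0 = (182.30 + 6.12 − 188.53) / 188.53 = -0.11 / 188.53 = -0.0583%
CAPM required = R_f + β·MRP = 1.12% + 0.37 × 4.95% = 2.9515%
α = realised − required = -0.0583% − 2.9515% = -3.01%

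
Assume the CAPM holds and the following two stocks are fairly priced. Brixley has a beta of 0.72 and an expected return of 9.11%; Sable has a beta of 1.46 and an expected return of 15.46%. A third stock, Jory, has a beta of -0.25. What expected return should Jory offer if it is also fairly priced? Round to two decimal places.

MRP (SML slope) = (15.46% − 9.11%) / (1.46 − 0.72) = 6.35% / 0.74 = 8.5811%
R_f (intercept) = 9.11% − 0.72 × 8.5811% = 2.9316%
E(R_Jory) = R_f + β × MRP = 2.9316% + -0.25 × 8.5811% = 0.79%

0.79%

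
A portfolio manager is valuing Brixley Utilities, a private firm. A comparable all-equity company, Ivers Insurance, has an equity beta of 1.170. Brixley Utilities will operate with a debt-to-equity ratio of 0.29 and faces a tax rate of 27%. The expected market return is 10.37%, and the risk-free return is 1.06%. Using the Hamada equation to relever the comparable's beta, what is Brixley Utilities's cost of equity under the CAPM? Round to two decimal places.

14.26%

β_L = β_U × [1 + (1 − t)(D/E)] = 1.170 × [1 + (1 − 0.27) × 0.29]
    = 1.170 × [1 + 0.73 × 0.29] = 1.170 × 1.2117 = 1.4177
MRP = 10.37% − 1.06% = 9.31%
E(R) = R_f + β_L × MRP = 1.06% + 1.4177 × 9.31% = 14.26%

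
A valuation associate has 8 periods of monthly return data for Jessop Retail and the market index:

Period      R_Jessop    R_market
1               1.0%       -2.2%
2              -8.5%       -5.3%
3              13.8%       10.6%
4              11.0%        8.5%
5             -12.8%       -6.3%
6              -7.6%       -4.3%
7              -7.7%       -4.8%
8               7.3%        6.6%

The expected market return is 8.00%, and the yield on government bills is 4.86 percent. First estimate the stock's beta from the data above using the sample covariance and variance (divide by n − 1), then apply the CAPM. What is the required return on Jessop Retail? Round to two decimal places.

Mean R_i = (1.0 − 8.5 + 13.8 + 11.0 − 12.8 − 7.6 − 7.7 + 7.3) / 8 = -0.4375%
Mean R_m = (-2.2 − 5.3 + 10.6 + 8.5 − 6.3 − 4.3 − 4.8 + 6.6) / 8 = 0.3500%
Σ(R_i − R̄_i)(R_m − R̄_m) = 482.3150  ⇒  Cov = 482.3150 / 7 = 68.9021
Σ(R_m − R̄_m)² = 341.3400  ⇒  Var(R_m) = 341.3400 / 7 = 48.7629
β = Cov / Var(R_m) = 68.9021 / 48.7629 = 1.4130
MRP = 8.00% − 4.86% = 3.14%
E(R) = R_f + β × MRP = 4.86% + 1.4130 × 3.14% = 9.30%

9.30%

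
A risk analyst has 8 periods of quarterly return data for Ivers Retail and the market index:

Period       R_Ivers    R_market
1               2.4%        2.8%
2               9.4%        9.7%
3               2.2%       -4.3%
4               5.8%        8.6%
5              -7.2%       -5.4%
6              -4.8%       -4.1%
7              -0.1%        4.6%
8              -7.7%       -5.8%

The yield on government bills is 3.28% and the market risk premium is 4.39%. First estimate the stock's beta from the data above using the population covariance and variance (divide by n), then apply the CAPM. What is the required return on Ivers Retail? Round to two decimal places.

6.92%

Mean R_i = (2.4 + 9.4 + 2.2 + 5.8 − 7.2 − 4.8 − 0.1 − 7.7) / 8 = 0.0000%
Mean R_m = (2.8 + 9.7 − 4.3 + 8.6 − 5.4 − 4.1 + 4.6 − 5.8) / 8 = 0.7625%
Σ(R_i − R̄_i)(R_m − R̄_m) = 241.0800  ⇒  Cov = 241.0800 / 8 = 30.1350
Σ(R_m − R̄_m)² = 290.4988  ⇒  Var(R_m) = 290.4988 / 8 = 36.3124
β = Cov / Var(R_m) = 30.1350 / 36.3124 = 0.8299
E(R) = R_f + β × MRP = 3.28% + 0.8299 × 4.39% = 6.92%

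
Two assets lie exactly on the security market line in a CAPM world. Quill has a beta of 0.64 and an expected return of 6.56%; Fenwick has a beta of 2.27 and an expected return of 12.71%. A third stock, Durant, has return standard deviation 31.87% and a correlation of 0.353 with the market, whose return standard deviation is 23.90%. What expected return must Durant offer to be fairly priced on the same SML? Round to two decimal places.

5.92%

MRP = (12.71% − 6.56%) / (2.27 − 0.64) = 3.7730%
R_f = 6.56% − 0.64 × 3.7730% = 4.1453%
β_Durant = ρ·σ_i/σ_m = 0.353 × 31.87 / 23.90 = 0.4707
E(R_Durant) = R_f + β × MRP = 4.1453% + 0.4707 × 3.7730% = 5.92%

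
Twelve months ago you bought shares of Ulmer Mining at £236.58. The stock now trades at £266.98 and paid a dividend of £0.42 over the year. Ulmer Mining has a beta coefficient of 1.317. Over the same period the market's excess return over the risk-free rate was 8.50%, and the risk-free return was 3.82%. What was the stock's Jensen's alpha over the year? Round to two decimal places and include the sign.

Realised HPR = (P1 + D1 − P0) / P0 = (266.98 + 0.42 − 236.58) / 236.58 = 30.82 / 236.58 = 13.0273%
CAPM required = R_f + β·MRP = 3.82% + 1.317 × 8.50% = 15.01450%
α = realised − required = 13.0273% − 15.01450% = -1.99%

-1.99%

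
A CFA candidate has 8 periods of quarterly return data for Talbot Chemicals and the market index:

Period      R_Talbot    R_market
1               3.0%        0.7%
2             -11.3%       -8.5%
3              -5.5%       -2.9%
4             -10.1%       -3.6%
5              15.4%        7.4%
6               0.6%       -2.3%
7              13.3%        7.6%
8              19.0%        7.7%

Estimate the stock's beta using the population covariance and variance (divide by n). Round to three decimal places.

Mean R_i = (3.0 − 11.3 − 5.5 − 10.1 + 15.4 + 0.6 + 13.3 + 19.0) / 8 = 3.0500%
Mean R_m = (0.7 − 8.5 − 2.9 − 3.6 + 7.4 − 2.3 + 7.6 + 7.7) / 8 = 0.7625%
Σ(R_i − R̄_i)(R_m − R̄_m) = 491.8150  ⇒  Cov = 491.8150 / 8 = 61.4769
Σ(R_m − R̄_m)² = 266.5588  ⇒  Var(R_m) = 266.5588 / 8 = 33.3199
β = Cov / Var(R_m) = 61.4769 / 33.3199 = 1.8451

1.845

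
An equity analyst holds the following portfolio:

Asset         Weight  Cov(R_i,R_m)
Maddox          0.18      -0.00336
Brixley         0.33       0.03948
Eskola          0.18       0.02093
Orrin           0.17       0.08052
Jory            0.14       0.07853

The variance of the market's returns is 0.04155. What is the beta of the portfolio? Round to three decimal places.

β_Maddox = -0.00336 / 0.04155 = -0.0809
β_Brixley = 0.03948 / 0.04155 = 0.9502
β_Eskola = 0.02093 / 0.04155 = 0.5037
β_Orrin = 0.08052 / 0.04155 = 1.9379
β_Jory = 0.07853 / 0.04155 = 1.8900
β_P = Σ w_i β_i = 0.18×-0.0809 + 0.33×0.9502 + 0.18×0.5037 + 0.17×1.9379 + 0.14×1.8900 = 0.9837

0.984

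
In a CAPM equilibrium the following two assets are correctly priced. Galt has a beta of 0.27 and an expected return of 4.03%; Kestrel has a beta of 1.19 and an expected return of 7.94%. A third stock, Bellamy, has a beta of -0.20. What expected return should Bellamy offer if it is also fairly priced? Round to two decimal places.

2.03%

MRP (SML slope) = (7.94% − 4.03%) / (1.19 − 0.27) = 3.91% / 0.92 = 4.2500%
R_f (intercept) = 4.03% − 0.27 × 4.2500% = 2.8825%
E(R_Bellamy) = R_f + β × MRP = 2.8825% + -0.20 × 4.2500% = 2.03%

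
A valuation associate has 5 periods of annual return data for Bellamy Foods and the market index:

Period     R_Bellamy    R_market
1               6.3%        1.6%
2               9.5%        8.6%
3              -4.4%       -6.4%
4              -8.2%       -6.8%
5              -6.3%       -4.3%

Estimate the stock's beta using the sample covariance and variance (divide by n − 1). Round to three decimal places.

1.156

Mean R_i = (6.3 + 9.5 − 4.4 − 8.2 − 6.3) / 5 = -0.6200%
Mean R_m = (1.6 + 8.6 − 6.4 − 6.8 − 4.3) / 5 = -1.4600%
Σ(R_i − R̄_i)(R_m − R̄_m) = 198.2640  ⇒  Cov = 198.2640 / 4 = 49.5660
Σ(R_m − R̄_m)² = 171.5520  ⇒  Var(R_m) = 171.5520 / 4 = 42.8880
β = Cov / Var(R_m) = 49.5660 / 42.8880 = 1.1557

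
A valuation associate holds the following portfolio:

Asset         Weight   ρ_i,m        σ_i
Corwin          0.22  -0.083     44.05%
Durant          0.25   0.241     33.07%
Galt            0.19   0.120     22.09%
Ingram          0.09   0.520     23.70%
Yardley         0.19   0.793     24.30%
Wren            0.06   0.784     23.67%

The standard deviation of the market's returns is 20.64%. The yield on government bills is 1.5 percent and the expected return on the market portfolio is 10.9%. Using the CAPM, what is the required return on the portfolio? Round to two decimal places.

4.95%

β_Corwin = -0.083 × 44.05% / 20.64% = -0.1771
β_Durant = 0.241 × 33.07% / 20.64% = 0.3861
β_Galt = 0.120 × 22.09% / 20.64% = 0.1284
β_Ingram = 0.520 × 23.70% / 20.64% = 0.5971
β_Yardley = 0.793 × 24.30% / 20.64% = 0.9336
β_Wren = 0.784 × 23.67% / 20.64% = 0.8991
β_P = Σ w_i β_i = 0.22×-0.1771 + 0.25×0.3861 + 0.19×0.1284 + 0.09×0.5971 + 0.19×0.9336 + 0.06×0.8991 = 0.3670
MRP = 10.9% − 1.5% = 9.40%
E(R_P) = R_f + β_P × MRP = 1.5% + 0.3670 × 9.4% = 4.95%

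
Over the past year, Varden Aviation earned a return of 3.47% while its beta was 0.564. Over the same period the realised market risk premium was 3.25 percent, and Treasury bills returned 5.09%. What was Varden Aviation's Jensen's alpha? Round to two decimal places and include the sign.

CAPM benchmark = R_f + β(R_m − R_f) = 5.09% + 0.564 × 3.25% = 6.92300%
α = actual − benchmark = 3.47% − 6.92300% = -3.45%

-3.45%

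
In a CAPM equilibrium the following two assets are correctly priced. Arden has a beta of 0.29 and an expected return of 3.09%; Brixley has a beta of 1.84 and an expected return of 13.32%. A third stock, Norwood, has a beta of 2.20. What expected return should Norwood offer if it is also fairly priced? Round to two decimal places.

MRP (SML slope) = (13.32% − 3.09%) / (1.84 − 0.29) = 10.23% / 1.55 = 6.6000%
R_f (intercept) = 3.09% − 0.29 × 6.6000% = 1.1760%
E(R_Norwood) = R_f + β × MRP = 1.1760% + 2.20 × 6.6000% = 15.70%

15.70%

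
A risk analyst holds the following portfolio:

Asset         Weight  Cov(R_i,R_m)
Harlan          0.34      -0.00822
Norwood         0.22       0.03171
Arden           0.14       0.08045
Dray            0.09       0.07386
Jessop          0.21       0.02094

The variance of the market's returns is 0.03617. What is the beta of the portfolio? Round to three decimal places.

β_Harlan = -0.00822 / 0.03617 = -0.2273
β_Norwood = 0.03171 / 0.03617 = 0.8767
β_Arden = 0.08045 / 0.03617 = 2.2242
β_Dray = 0.07386 / 0.03617 = 2.0420
β_Jessop = 0.02094 / 0.03617 = 0.5789
β_P = Σ w_i β_i = 0.34×-0.2273 + 0.22×0.8767 + 0.14×2.2242 + 0.09×2.0420 + 0.21×0.5789 = 0.7323

0.732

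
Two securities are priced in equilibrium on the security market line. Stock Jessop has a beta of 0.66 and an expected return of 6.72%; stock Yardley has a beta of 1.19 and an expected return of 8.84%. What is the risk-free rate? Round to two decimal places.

Both satisfy E(R) = R_f + β·MRP, so the slope of the SML is
MRP = (8.84% − 6.72%) / (1.19 − 0.66) = 2.12% / 0.53 = 4.0000%
R_f = E(R_Jessop) − β_Jessop·MRP = 6.72% − 0.66 × 4.0000% = 4.0800%

4.08%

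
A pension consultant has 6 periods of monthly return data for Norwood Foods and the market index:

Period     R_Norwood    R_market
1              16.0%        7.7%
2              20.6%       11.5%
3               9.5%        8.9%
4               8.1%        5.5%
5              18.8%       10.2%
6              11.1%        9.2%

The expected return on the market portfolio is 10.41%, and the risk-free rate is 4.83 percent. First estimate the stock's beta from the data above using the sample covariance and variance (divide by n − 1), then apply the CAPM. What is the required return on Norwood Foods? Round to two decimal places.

15.26%

Mean R_i = (16.0 + 20.6 + 9.5 + 8.1 + 18.8 + 11.1) / 6 = 14.0167%
Mean R_m = (7.7 + 11.5 + 8.9 + 5.5 + 10.2 + 9.2) / 6 = 8.8333%
Σ(R_i − R̄_i)(R_m − R̄_m) = 40.1967  ⇒  Cov = 40.1967 / 5 = 8.0393
Σ(R_m − R̄_m)² = 21.5133  ⇒  Var(R_m) = 21.5133 / 5 = 4.3027
β = Cov / Var(R_m) = 8.0393 / 4.3027 = 1.8684
MRP = 10.41% − 4.83% = 5.58%
E(R) = R_f + β × MRP = 4.83% + 1.8684 × 5.58% = 15.26%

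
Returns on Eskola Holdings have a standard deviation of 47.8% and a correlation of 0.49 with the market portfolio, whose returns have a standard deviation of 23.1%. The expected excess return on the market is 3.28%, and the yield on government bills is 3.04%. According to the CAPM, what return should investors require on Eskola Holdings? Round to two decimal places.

β = ρ × σ_i / σ_m = 0.49 × 47.8% / 23.1% = 1.0139
E(R) = 3.04% + 1.0139 × 3.28% = 6.37%

6.37%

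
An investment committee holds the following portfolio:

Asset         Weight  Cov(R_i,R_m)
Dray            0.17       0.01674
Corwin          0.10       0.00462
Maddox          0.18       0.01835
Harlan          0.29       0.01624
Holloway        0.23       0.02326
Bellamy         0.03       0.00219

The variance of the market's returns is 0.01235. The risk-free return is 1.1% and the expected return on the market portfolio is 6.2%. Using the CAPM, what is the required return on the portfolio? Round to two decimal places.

8.01%

β_Dray = 0.01674 / 0.01235 = 1.3555
β_Corwin = 0.00462 / 0.01235 = 0.3741
β_Maddox = 0.01835 / 0.01235 = 1.4858
β_Harlan = 0.01624 / 0.01235 = 1.3150
β_Holloway = 0.02326 / 0.01235 = 1.8834
β_Bellamy = 0.00219 / 0.01235 = 0.1773
β_P = Σ w_i β_i = 0.17×1.3555 + 0.10×0.3741 + 0.18×1.4858 + 0.29×1.3150 + 0.23×1.8834 + 0.03×0.1773 = 1.3551
MRP = 6.2% − 1.1% = 5.10%
E(R_P) = R_f + β_P × MRP = 1.1% + 1.3551 × 5.1% = 8.01%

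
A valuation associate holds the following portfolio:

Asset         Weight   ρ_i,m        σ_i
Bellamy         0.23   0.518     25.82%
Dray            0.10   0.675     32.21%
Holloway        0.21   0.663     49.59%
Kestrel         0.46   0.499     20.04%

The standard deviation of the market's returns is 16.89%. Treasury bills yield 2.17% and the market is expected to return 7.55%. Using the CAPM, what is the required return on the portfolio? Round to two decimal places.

β_Bellamy = 0.518 × 25.82% / 16.89% = 0.7919
β_Dray = 0.675 × 32.21% / 16.89% = 1.2873
β_Holloway = 0.663 × 49.59% / 16.89% = 1.9466
β_Kestrel = 0.499 × 20.04% / 16.89% = 0.5921
β_P = Σ w_i β_i = 0.23×0.7919 + 0.10×1.2873 + 0.21×1.9466 + 0.46×0.5921 = 0.9920
MRP = 7.55% − 2.17% = 5.38%
E(R_P) = R_f + β_P × MRP = 2.17% + 0.9920 × 5.38% = 7.51%

7.51%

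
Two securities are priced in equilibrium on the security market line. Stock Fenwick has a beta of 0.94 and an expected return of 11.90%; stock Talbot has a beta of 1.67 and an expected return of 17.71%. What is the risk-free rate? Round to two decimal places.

Both satisfy E(R) = R_f + β·MRP, so the slope of the SML is
MRP = (17.71% − 11.90%) / (1.67 − 0.94) = 5.81% / 0.73 = 7.9589%
R_f = E(R_Fenwick) − β_Fenwick·MRP = 11.90% − 0.94 × 7.9589% = 4.4186%

4.42%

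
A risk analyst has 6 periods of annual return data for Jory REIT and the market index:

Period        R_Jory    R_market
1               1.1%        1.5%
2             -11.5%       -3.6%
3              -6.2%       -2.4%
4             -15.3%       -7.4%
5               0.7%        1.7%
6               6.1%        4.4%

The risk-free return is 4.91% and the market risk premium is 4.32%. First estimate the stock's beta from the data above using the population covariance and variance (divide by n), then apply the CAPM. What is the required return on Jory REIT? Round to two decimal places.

Mean R_i = (1.1 − 11.5 − 6.2 − 15.3 + 0.7 + 6.1) / 6 = -4.1833%
Mean R_m = (1.5 − 3.6 − 2.4 − 7.4 + 1.7 + 4.4) / 6 = -0.9667%
Σ(R_i − R̄_i)(R_m − R̄_m) = 174.9167  ⇒  Cov = 174.9167 / 6 = 29.1528
Σ(R_m − R̄_m)² = 92.3733  ⇒  Var(R_m) = 92.3733 / 6 = 15.3956
β = Cov / Var(R_m) = 29.1528 / 15.3956 = 1.8936
E(R) = R_f + β × MRP = 4.91% + 1.8936 × 4.32% = 13.09%

13.09%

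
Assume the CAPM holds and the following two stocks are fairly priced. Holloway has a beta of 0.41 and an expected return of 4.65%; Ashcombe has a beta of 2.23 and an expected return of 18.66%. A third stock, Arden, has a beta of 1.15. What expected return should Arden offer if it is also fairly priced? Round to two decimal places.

MRP (SML slope) = (18.66% − 4.65%) / (2.23 − 0.41) = 14.01% / 1.82 = 7.6978%
R_f (intercept) = 4.65% − 0.41 × 7.6978% = 1.4939%
E(R_Arden) = R_f + β × MRP = 1.4939% + 1.15 × 7.6978% = 10.35%

10.35%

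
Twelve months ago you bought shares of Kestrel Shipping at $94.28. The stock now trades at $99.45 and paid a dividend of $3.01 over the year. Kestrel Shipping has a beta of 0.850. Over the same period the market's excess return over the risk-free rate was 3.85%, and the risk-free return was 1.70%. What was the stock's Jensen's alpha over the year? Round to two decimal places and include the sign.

Realised HPR = (P1 + D1 − P0) / P0 = (99.45 + 3.01 − 94.28) / 94.28 = 8.18 / 94.28 = 8.6763%
CAPM required = R_f + β·MRP = 1.70% + 0.850 × 3.85% = 4.97250%
α = realised − required = 8.6763% − 4.97250% = +3.70%

+3.70%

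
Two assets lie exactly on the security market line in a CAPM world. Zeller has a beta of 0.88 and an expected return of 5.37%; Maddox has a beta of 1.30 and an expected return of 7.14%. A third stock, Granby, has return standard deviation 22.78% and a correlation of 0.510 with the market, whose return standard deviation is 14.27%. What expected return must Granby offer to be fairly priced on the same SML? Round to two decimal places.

MRP = (7.14% − 5.37%) / (1.30 − 0.88) = 4.2143%
R_f = 5.37% − 0.88 × 4.2143% = 1.6614%
β_Granby = ρ·σ_i/σ_m = 0.510 × 22.78 / 14.27 = 0.8141
E(R_Granby) = R_f + β × MRP = 1.6614% + 0.8141 × 4.2143% = 5.09%

5.09%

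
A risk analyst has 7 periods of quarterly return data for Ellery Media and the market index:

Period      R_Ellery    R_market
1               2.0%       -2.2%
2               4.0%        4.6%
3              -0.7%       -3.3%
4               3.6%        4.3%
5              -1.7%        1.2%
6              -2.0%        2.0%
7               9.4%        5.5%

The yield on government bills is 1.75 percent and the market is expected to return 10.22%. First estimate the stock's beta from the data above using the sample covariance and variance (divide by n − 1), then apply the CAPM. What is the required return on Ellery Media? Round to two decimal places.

Mean R_i = (2.0 + 4.0 − 0.7 + 3.6 − 1.7 − 2.0 + 9.4) / 7 = 2.0857%
Mean R_m = (-2.2 + 4.6 − 3.3 + 4.3 + 1.2 + 2.0 + 5.5) / 7 = 1.7286%
Σ(R_i − R̄_i)(R_m − R̄_m) = 52.2129  ⇒  Cov = 52.2129 / 6 = 8.7022
Σ(R_m − R̄_m)² = 70.1543  ⇒  Var(R_m) = 70.1543 / 6 = 11.6924
β = Cov / Var(R_m) = 8.7022 / 11.6924 = 0.7443
MRP = 10.22% − 1.75% = 8.47%
E(R) = R_f + β × MRP = 1.75% + 0.7443 × 8.47% = 8.05%

8.05%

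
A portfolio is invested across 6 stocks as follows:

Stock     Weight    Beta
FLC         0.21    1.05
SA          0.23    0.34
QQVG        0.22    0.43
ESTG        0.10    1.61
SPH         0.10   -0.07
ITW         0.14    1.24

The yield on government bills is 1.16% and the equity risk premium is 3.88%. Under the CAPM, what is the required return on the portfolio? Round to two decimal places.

3.96%

β_P = Σ w_i β_i = 0.21×1.05 + 0.23×0.34 + 0.22×0.43 + 0.10×1.61 + 0.10×-0.07 + 0.14×1.24 = 0.7209
E(R_P) = R_f + β_P × MRP = 1.16% + 0.7209 × 3.88% = 3.96%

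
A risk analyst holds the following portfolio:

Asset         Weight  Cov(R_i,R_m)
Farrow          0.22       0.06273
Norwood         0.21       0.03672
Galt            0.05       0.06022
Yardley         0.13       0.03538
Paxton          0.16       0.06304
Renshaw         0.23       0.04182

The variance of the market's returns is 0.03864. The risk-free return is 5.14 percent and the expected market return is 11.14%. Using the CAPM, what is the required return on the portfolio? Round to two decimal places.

12.72%

β_Farrow = 0.06273 / 0.03864 = 1.6234
β_Norwood = 0.03672 / 0.03864 = 0.9503
β_Galt = 0.06022 / 0.03864 = 1.5585
β_Yardley = 0.03538 / 0.03864 = 0.9156
β_Paxton = 0.06304 / 0.03864 = 1.6315
β_Renshaw = 0.04182 / 0.03864 = 1.0823
β_P = Σ w_i β_i = 0.22×1.6234 + 0.21×0.9503 + 0.05×1.5585 + 0.13×0.9156 + 0.16×1.6315 + 0.23×1.0823 = 1.2636
MRP = 11.14% − 5.14% = 6.00%
E(R_P) = R_f + β_P × MRP = 5.14% + 1.2636 × 6.00% = 12.72%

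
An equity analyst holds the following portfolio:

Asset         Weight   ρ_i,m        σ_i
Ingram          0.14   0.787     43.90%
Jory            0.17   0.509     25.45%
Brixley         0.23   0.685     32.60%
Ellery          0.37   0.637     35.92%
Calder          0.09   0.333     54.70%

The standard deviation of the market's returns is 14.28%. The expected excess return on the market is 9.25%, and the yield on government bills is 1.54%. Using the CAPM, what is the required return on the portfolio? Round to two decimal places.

15.97%

β_Ingram = 0.787 × 43.90% / 14.28% = 2.4194
β_Jory = 0.509 × 25.45% / 14.28% = 0.9071
β_Brixley = 0.685 × 32.60% / 14.28% = 1.5638
β_Ellery = 0.637 × 35.92% / 14.28% = 1.6023
β_Calder = 0.333 × 54.70% / 14.28% = 1.2756
β_P = Σ w_i β_i = 0.14×2.4194 + 0.17×0.9071 + 0.23×1.5638 + 0.37×1.6023 + 0.09×1.2756 = 1.5603
E(R_P) = R_f + β_P × MRP = 1.54% + 1.5603 × 9.25% = 15.97%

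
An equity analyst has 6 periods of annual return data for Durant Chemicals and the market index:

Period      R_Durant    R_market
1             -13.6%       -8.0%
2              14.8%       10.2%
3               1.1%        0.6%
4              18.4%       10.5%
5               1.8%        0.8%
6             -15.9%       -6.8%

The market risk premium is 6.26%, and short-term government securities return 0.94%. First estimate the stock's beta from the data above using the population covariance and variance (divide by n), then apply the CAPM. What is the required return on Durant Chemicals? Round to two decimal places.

Mean R_i = (-13.6 + 14.8 + 1.1 + 18.4 + 1.8 − 15.9) / 6 = 1.1000%
Mean R_m = (-8.0 + 10.2 + 0.6 + 10.5 + 0.8 − 6.8) / 6 = 1.2167%
Σ(R_i − R̄_i)(R_m − R̄_m) = 555.1500  ⇒  Cov = 555.1500 / 6 = 92.5250
Σ(R_m − R̄_m)² = 316.6483  ⇒  Var(R_m) = 316.6483 / 6 = 52.7747
β = Cov / Var(R_m) = 92.5250 / 52.7747 = 1.7532
E(R) = R_f + β × MRP = 0.94% + 1.7532 × 6.26% = 11.92%

11.92%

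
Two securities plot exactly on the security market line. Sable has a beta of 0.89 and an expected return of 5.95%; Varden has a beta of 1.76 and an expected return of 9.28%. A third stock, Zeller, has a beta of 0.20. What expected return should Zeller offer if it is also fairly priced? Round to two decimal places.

3.31%

MRP (SML slope) = (9.28% − 5.95%) / (1.76 − 0.89) = 3.33% / 0.87 = 3.8276%
R_f (intercept) = 5.95% − 0.89 × 3.8276% = 2.5434%
E(R_Zeller) = R_f + β × MRP = 2.5434% + 0.20 × 3.8276% = 3.31%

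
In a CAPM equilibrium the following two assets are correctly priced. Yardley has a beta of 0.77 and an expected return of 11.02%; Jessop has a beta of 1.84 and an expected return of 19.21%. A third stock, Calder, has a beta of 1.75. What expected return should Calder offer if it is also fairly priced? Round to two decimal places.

18.52%

MRP (SML slope) = (19.21% − 11.02%) / (1.84 − 0.77) = 8.19% / 1.07 = 7.6542%
R_f (intercept) = 11.02% − 0.77 × 7.6542% = 5.1263%
E(R_Calder) = R_f + β × MRP = 5.1263% + 1.75 × 7.6542% = 18.52%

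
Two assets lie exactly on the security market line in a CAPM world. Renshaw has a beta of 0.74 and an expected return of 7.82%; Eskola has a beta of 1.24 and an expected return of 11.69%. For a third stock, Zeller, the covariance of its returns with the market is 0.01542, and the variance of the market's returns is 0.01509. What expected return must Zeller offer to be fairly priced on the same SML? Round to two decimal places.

10.00%

MRP = (11.69% − 7.82%) / (1.24 − 0.74) = 7.7400%
R_f = 7.82% − 0.74 × 7.7400% = 2.0924%
β_Zeller = Cov / Var(R_m) = 0.01542 / 0.01509 = 1.0219
E(R_Zeller) = R_f + β × MRP = 2.0924% + 1.0219 × 7.7400% = 10.00%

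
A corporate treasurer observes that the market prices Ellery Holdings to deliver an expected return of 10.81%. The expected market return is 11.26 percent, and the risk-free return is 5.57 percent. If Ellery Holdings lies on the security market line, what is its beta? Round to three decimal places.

0.921

MRP = 11.26% − 5.57% = 5.69%
β = (E(R) − R_f) / MRP = (10.81% − 5.57%) / 5.69% = 5.24% / 5.69% = 0.921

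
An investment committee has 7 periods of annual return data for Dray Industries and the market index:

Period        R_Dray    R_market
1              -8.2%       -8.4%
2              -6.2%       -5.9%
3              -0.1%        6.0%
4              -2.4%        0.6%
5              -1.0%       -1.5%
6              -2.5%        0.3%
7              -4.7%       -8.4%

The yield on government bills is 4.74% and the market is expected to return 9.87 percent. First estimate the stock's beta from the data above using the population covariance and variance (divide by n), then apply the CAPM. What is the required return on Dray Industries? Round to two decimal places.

7.18%

Mean R_i = (-8.2 − 6.2 − 0.1 − 2.4 − 1.0 − 2.5 − 4.7) / 7 = -3.5857%
Mean R_m = (-8.4 − 5.9 + 6.0 + 0.6 − 1.5 + 0.3 − 8.4) / 7 = -2.4714%
Σ(R_i − R̄_i)(R_m − R̄_m) = 81.6171  ⇒  Cov = 81.6171 / 7 = 11.6596
Σ(R_m − R̄_m)² = 171.8743  ⇒  Var(R_m) = 171.8743 / 7 = 24.5535
β = Cov / Var(R_m) = 11.6596 / 24.5535 = 0.4749
MRP = 9.87% − 4.74% = 5.13%
E(R) = R_f + β × MRP = 4.74% + 0.4749 × 5.13% = 7.18%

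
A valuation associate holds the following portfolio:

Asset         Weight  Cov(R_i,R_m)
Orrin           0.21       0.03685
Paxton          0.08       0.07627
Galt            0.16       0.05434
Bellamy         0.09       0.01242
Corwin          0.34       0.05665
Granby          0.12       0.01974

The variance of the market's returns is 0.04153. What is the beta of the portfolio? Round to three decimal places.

1.090

β_Orrin = 0.03685 / 0.04153 = 0.8873
β_Paxton = 0.07627 / 0.04153 = 1.8365
β_Galt = 0.05434 / 0.04153 = 1.3085
β_Bellamy = 0.01242 / 0.04153 = 0.2991
β_Corwin = 0.05665 / 0.04153 = 1.3641
β_Granby = 0.01974 / 0.04153 = 0.4753
β_P = Σ w_i β_i = 0.21×0.8873 + 0.08×1.8365 + 0.16×1.3085 + 0.09×0.2991 + 0.34×1.3641 + 0.12×0.4753 = 1.0904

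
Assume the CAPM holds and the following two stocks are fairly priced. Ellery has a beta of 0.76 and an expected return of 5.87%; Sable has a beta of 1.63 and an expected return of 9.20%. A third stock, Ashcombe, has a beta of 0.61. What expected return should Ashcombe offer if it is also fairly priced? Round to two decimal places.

MRP (SML slope) = (9.20% − 5.87%) / (1.63 − 0.76) = 3.33% / 0.87 = 3.8276%
R_f (intercept) = 5.87% − 0.76 × 3.8276% = 2.9610%
E(R_Ashcombe) = R_f + β × MRP = 2.9610% + 0.61 × 3.8276% = 5.30%

5.30%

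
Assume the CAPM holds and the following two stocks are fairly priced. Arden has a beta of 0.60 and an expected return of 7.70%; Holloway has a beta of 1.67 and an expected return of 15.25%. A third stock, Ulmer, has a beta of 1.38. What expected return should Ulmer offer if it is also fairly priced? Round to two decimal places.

13.20%

MRP (SML slope) = (15.25% − 7.70%) / (1.67 − 0.60) = 7.55% / 1.07 = 7.0561%
R_f (intercept) = 7.70% − 0.60 × 7.0561% = 3.4663%
E(R_Ulmer) = R_f + β × MRP = 3.4663% + 1.38 × 7.0561% = 13.20%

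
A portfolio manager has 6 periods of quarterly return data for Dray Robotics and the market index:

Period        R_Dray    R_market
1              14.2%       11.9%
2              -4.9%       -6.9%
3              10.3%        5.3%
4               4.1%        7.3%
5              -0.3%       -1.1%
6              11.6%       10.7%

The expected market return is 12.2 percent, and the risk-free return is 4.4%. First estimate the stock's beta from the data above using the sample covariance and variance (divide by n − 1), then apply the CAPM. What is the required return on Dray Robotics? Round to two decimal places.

11.91%

Mean R_i = (14.2 − 4.9 + 10.3 + 4.1 − 0.3 + 11.6) / 6 = 5.8333%
Mean R_m = (11.9 − 6.9 + 5.3 + 7.3 − 1.1 + 10.7) / 6 = 4.5333%
Σ(R_i − R̄_i)(R_m − R̄_m) = 253.0933  ⇒  Cov = 253.0933 / 5 = 50.6187
Σ(R_m − R̄_m)² = 262.9933  ⇒  Var(R_m) = 262.9933 / 5 = 52.5987
β = Cov / Var(R_m) = 50.6187 / 52.5987 = 0.9624
MRP = 12.2% − 4.4% = 7.80%
E(R) = R_f + β × MRP = 4.4% + 0.9624 × 7.8% = 11.91%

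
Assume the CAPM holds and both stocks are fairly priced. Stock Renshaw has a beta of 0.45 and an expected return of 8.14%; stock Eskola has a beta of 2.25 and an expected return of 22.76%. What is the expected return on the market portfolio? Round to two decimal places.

12.61%

Both satisfy E(R) = R_f + β·MRP, so the slope of the SML is
MRP = (22.76% − 8.14%) / (2.25 − 0.45) = 14.62% / 1.80 = 8.1222%
R_f = E(R_Renshaw) − β_Renshaw·MRP = 8.14% − 0.45 × 8.1222% = 4.4850%
E(R_m) = R_f + MRP = 4.4850% + 8.1222% = 12.61%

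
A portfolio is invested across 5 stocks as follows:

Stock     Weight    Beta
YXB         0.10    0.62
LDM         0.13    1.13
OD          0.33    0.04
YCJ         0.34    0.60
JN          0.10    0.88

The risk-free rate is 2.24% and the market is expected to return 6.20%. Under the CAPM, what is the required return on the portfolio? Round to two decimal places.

β_P = Σ w_i β_i = 0.10×0.62 + 0.13×1.13 + 0.33×0.04 + 0.34×0.60 + 0.10×0.88 = 0.5141
MRP = 6.20% − 2.24% = 3.96%
E(R_P) = R_f + β_P × MRP = 2.24% + 0.5141 × 3.96% = 4.28%

4.28%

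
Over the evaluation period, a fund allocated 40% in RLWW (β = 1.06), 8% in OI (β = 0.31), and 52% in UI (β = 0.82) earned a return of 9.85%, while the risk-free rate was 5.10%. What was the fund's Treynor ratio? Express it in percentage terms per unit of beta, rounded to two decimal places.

5.43%

β_P = 0.40×1.06 + 0.08×0.31 + 0.52×0.82 = 0.8752
Treynor = (R_P − R_f) / β_P = (9.85% − 5.10%) / 0.8752 = 4.75% / 0.8752 = 5.43%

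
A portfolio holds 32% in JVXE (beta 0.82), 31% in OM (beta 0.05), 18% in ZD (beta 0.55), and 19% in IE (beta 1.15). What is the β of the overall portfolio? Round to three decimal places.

0.595

β_P = Σ w_i β_i = 0.32×0.82 + 0.31×0.05 + 0.18×0.55 + 0.19×1.15 = 0.5954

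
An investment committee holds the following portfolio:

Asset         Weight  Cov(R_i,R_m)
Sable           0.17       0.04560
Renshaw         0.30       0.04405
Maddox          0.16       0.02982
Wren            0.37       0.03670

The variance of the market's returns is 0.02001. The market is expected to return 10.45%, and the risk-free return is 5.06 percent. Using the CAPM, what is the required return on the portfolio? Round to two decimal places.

β_Sable = 0.04560 / 0.02001 = 2.2789
β_Renshaw = 0.04405 / 0.02001 = 2.2014
β_Maddox = 0.02982 / 0.02001 = 1.4903
β_Wren = 0.03670 / 0.02001 = 1.8341
β_P = Σ w_i β_i = 0.17×2.2789 + 0.30×2.2014 + 0.16×1.4903 + 0.37×1.8341 = 1.9649
MRP = 10.45% − 5.06% = 5.39%
E(R_P) = R_f + β_P × MRP = 5.06% + 1.9649 × 5.39% = 15.65%

15.65%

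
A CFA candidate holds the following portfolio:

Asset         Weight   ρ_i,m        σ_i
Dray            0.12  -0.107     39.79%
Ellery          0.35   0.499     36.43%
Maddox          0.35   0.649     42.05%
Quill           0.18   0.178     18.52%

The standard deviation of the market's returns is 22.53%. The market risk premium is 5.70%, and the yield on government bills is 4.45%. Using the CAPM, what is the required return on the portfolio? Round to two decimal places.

β_Dray = -0.107 × 39.79% / 22.53% = -0.1890
β_Ellery = 0.499 × 36.43% / 22.53% = 0.8069
β_Maddox = 0.649 × 42.05% / 22.53% = 1.2113
β_Quill = 0.178 × 18.52% / 22.53% = 0.1463
β_P = Σ w_i β_i = 0.12×-0.1890 + 0.35×0.8069 + 0.35×1.2113 + 0.18×0.1463 = 0.7100
E(R_P) = R_f + β_P × MRP = 4.45% + 0.7100 × 5.70% = 8.50%

8.50%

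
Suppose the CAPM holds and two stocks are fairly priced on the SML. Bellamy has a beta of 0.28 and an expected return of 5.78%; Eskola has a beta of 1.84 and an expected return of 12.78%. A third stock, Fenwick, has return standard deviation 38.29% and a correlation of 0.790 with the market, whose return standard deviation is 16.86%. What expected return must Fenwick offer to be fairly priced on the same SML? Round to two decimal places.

MRP = (12.78% − 5.78%) / (1.84 − 0.28) = 4.4872%
R_f = 5.78% − 0.28 × 4.4872% = 4.5236%
β_Fenwick = ρ·σ_i/σ_m = 0.790 × 38.29 / 16.86 = 1.7941
E(R_Fenwick) = R_f + β × MRP = 4.5236% + 1.7941 × 4.4872% = 12.57%

12.57%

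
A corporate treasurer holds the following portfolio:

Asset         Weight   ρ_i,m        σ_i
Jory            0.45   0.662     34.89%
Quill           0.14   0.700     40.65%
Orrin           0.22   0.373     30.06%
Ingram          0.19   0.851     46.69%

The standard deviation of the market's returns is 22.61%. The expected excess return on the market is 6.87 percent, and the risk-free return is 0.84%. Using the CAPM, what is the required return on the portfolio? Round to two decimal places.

8.25%

β_Jory = 0.662 × 34.89% / 22.61% = 1.0215
β_Quill = 0.700 × 40.65% / 22.61% = 1.2585
β_Orrin = 0.373 × 30.06% / 22.61% = 0.4959
β_Ingram = 0.851 × 46.69% / 22.61% = 1.7573
β_P = Σ w_i β_i = 0.45×1.0215 + 0.14×1.2585 + 0.22×0.4959 + 0.19×1.7573 = 1.0789
E(R_P) = R_f + β_P × MRP = 0.84% + 1.0789 × 6.87% = 8.25%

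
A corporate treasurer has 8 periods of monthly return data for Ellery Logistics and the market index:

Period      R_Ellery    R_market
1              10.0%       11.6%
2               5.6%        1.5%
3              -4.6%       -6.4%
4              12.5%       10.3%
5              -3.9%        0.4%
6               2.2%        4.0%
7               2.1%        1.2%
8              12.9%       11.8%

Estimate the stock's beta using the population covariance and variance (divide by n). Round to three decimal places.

0.978

Mean R_i = (10.0 + 5.6 − 4.6 + 12.5 − 3.9 + 2.2 + 2.1 + 12.9) / 8 = 4.6000%
Mean R_m = (11.6 + 1.5 − 6.4 + 10.3 + 0.4 + 4.0 + 1.2 + 11.8) / 8 = 4.3000%
Σ(R_i − R̄_i)(R_m − R̄_m) = 286.3300  ⇒  Cov = 286.3300 / 8 = 35.7913
Σ(R_m − R̄_m)² = 292.7800  ⇒  Var(R_m) = 292.7800 / 8 = 36.5975
β = Cov / Var(R_m) = 35.7913 / 36.5975 = 0.9780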